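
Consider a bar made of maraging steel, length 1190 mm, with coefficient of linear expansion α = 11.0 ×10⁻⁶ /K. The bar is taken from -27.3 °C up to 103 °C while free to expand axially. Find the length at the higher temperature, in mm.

ΔT = 103 − (-27.3) = 130.3 K.
ΔL = α·L₀·ΔT = 11.0×10⁻⁶ × 1190 mm × 130.3 K = 1.71 mm.
L = L₀ + ΔL = 1190 + 1.71 = 1191.7 mm.

1191.7 mm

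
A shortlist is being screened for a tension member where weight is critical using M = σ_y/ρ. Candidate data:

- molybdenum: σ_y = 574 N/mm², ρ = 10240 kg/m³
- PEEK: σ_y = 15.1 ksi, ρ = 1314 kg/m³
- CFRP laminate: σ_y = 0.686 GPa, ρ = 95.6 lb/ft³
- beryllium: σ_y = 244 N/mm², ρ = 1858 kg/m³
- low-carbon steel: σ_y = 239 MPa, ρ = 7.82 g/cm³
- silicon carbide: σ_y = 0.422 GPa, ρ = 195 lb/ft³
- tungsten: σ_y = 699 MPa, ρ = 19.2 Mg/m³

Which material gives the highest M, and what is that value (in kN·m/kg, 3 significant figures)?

CFRP laminate, M = 448 kN·m/kg

In SI units:
  molybdenum: σ_y = 574.0 MPa, ρ = 10240 kg/m³
  PEEK: σ_y = 104.1 MPa, ρ = 1314 kg/m³
  CFRP laminate: σ_y = 686.0 MPa, ρ = 1531 kg/m³
  beryllium: σ_y = 244.0 MPa, ρ = 1858 kg/m³
  low-carbon steel: σ_y = 239.0 MPa, ρ = 7820 kg/m³
  silicon carbide: σ_y = 422.0 MPa, ρ = 3124 kg/m³
  tungsten: σ_y = 699.0 MPa, ρ = 19200 kg/m³
  CFRP laminate: M = 448 kN·m/kg
  silicon carbide: M = 135 kN·m/kg
  beryllium: M = 131 kN·m/kg
  PEEK: M = 79.2 kN·m/kg
  molybdenum: M = 56.1 kN·m/kg
  tungsten: M = 36.4 kN·m/kg
  low-carbon steel: M = 30.6 kN·m/kg
Highest index: CFRP laminate.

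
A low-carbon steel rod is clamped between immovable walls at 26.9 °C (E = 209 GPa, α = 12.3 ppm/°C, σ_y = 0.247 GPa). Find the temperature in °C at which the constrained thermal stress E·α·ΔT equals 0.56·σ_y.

80.7 °C

σ_y = 0.247 GPa = 247.0 MPa.
E·α·ΔT = 138.3 MPa ⇒ ΔT = 138.3 / (209.0×10³ × 12.3×10⁻⁶) = 53.81 K.
T = 26.9 + 53.81 = 80.71 °C.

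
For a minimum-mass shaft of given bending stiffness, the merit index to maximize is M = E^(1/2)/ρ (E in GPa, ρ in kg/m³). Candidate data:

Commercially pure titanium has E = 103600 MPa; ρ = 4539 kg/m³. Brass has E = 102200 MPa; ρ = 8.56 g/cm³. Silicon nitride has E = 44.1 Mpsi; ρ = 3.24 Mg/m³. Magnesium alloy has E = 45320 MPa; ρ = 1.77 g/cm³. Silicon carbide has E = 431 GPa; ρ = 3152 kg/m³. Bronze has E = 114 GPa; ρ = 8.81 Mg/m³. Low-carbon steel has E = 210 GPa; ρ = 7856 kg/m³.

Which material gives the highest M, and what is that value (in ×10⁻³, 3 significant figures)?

In SI units:
  commercially pure titanium: E = 103.6 GPa, ρ = 4539 kg/m³
  brass: E = 102.2 GPa, ρ = 8560 kg/m³
  silicon nitride: E = 304.1 GPa, ρ = 3240 kg/m³
  magnesium alloy: E = 45.32 GPa, ρ = 1770 kg/m³
  silicon carbide: E = 431.0 GPa, ρ = 3152 kg/m³
  bronze: E = 114.0 GPa, ρ = 8810 kg/m³
  low-carbon steel: E = 210.0 GPa, ρ = 7856 kg/m³
  silicon carbide: M = 6.59×10⁻³
  silicon nitride: M = 5.38×10⁻³
  magnesium alloy: M = 3.80×10⁻³
  commercially pure titanium: M = 2.24×10⁻³
  low-carbon steel: M = 1.84×10⁻³
  bronze: M = 1.21×10⁻³
  brass: M = 1.18×10⁻³
Silicon carbide has the largest M.

silicon carbide, M = 6.59×10⁻³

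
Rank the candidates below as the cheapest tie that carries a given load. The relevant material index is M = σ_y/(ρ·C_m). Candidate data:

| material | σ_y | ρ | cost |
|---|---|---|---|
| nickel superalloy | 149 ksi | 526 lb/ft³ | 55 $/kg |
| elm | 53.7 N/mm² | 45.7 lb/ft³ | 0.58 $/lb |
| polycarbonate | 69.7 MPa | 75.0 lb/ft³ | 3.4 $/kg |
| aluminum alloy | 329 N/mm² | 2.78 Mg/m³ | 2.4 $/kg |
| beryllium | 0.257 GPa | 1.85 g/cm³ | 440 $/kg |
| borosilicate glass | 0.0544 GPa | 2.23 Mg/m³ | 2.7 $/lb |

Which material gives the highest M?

Normalizing units and computing the index:
  nickel superalloy: σ_y = 1027 MPa, ρ = 8426 kg/m³, cost = 55.00 $/kg
  elm: σ_y = 53.70 MPa, ρ = 732.0 kg/m³, cost = 1.279 $/kg
  polycarbonate: σ_y = 69.70 MPa, ρ = 1201 kg/m³, cost = 3.400 $/kg
  aluminum alloy: σ_y = 329.0 MPa, ρ = 2780 kg/m³, cost = 2.400 $/kg
  beryllium: σ_y = 257.0 MPa, ρ = 1850 kg/m³, cost = 440.0 $/kg
  borosilicate glass: σ_y = 54.40 MPa, ρ = 2230 kg/m³, cost = 5.952 $/kg
  elm: M = 57.4 kN·m per $
  aluminum alloy: M = 49.3 kN·m per $
  polycarbonate: M = 17.1 kN·m per $
  borosilicate glass: M = 4.10 kN·m per $
  nickel superalloy: M = 2.22 kN·m per $
  beryllium: M = 0.316 kN·m per $
Elm has the largest M.

elm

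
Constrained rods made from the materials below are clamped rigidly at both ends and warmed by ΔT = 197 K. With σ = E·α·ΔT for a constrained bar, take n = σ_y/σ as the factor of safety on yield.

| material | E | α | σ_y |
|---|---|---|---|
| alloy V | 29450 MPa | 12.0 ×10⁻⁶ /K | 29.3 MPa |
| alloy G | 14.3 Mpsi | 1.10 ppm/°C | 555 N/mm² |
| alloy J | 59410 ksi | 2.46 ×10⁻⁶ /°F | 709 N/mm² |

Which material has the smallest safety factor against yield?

alloy V

In consistent units (E in GPa, α in ×10⁻⁶/K, σ_y in MPa):
  alloy V: E = 29.45, α = 12.0, σ_y = 29.30 → σ = 69.6 MPa, n = 0.421
  alloy G: E = 98.60, α = 1.10, σ_y = 555.0 → σ = 21.4 MPa, n = 26.0
  alloy J: E = 409.6, α = 4.43, σ_y = 709.0 → σ = 357 MPa, n = 1.98
Alloy V has the lowest safety factor, n = 0.421.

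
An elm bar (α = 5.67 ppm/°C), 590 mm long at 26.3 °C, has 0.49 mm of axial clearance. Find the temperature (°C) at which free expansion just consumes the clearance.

α·L₀·ΔT = 0.49 mm ⇒ ΔT = 0.49 / (5.67×10⁻⁶ × 590.0) = 146.5 K.
T = 26.3 + 146.5 = 172.8 °C.

173 °C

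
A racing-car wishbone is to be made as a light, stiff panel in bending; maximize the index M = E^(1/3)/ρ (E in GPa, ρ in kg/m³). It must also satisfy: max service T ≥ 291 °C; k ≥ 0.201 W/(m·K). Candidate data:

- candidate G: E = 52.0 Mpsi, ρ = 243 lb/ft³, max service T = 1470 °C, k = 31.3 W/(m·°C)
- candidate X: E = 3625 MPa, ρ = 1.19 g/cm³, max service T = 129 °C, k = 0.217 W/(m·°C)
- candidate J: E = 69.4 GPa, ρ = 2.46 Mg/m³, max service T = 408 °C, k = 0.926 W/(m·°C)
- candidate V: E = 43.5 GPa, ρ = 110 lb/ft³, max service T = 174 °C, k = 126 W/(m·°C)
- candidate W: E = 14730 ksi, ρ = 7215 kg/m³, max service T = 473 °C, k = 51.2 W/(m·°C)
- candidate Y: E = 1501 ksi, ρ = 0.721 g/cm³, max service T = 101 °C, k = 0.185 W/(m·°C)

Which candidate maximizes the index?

candidate G

Screen on constraints: max service T ≥ 291 °C; k ≥ 0.201 W/(m·K). Survivors: candidate G, candidate J, candidate W.
Normalizing units and computing the index:
  candidate G: E = 358.5 GPa, ρ = 3892 kg/m³
  candidate J: E = 69.40 GPa, ρ = 2460 kg/m³
  candidate W: E = 101.6 GPa, ρ = 7215 kg/m³
  candidate G: M = 1.83×10⁻³
  candidate J: M = 1.67×10⁻³
  candidate W: M = 0.647×10⁻³
The maximum is for candidate G.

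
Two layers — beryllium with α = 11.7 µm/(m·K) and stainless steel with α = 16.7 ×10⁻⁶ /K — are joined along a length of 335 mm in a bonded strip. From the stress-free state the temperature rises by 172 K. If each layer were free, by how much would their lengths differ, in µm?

288 µm

Δα = |11.7 − 16.7|×10⁻⁶/K = 5.00×10⁻⁶/K.
ΔL_mismatch = Δα·L·ΔT = 5.00×10⁻⁶ × 335.0 mm × 172.0 K = 288 µm.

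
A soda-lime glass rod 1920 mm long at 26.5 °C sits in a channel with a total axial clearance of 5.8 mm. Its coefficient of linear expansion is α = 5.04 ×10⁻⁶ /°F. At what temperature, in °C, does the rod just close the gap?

359 °C

α = 5.04×10⁻⁶/°F × 9/5 = 9.07×10⁻⁶/K.
α·L₀·ΔT = 5.8 mm ⇒ ΔT = 5.8 / (9.07×10⁻⁶ × 1920.0) = 333.0 K.
T = 26.5 + 333.0 = 359.5 °C.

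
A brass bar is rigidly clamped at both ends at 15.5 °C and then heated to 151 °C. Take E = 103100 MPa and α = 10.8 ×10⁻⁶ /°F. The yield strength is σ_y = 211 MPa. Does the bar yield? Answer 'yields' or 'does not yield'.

yields

E = 103100 MPa = 103.1 GPa.
α = 10.8×10⁻⁶/°F × 9/5 = 19.4×10⁻⁶/K.
ΔT = 135.5 K. Constrained thermal stress σ = E·α·ΔT = 103.1×10³ MPa × 19.4×10⁻⁶ × 135.5 = 272 MPa (compressive).
Compare to σ_y = 211 MPa: σ ≥ σ_y, so it yields.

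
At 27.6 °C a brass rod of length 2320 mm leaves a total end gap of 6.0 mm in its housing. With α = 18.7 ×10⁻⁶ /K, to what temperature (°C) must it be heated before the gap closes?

α·L₀·ΔT = 6.0 mm ⇒ ΔT = 6.0 / (18.7×10⁻⁶ × 2320.0) = 138.3 K.
T = 27.6 + 138.3 = 165.9 °C.

166 °C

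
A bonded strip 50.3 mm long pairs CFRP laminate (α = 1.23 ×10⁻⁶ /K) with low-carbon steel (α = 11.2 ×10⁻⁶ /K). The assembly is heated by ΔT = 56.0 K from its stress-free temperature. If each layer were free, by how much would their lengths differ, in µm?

Δα = |1.23 − 11.2|×10⁻⁶/K = 9.97×10⁻⁶/K.
ΔL_mismatch = Δα·L·ΔT = 9.97×10⁻⁶ × 50.3 mm × 56.0 K = 28.1 µm.

28.1 µm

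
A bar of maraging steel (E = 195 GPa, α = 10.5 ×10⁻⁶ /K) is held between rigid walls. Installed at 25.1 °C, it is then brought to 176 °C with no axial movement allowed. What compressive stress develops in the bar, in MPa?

ΔT = 150.9 K. Constrained thermal stress σ = E·α·ΔT = 195.0×10³ MPa × 10.5×10⁻⁶ × 150.9 = 309 MPa (compressive).

309 MPa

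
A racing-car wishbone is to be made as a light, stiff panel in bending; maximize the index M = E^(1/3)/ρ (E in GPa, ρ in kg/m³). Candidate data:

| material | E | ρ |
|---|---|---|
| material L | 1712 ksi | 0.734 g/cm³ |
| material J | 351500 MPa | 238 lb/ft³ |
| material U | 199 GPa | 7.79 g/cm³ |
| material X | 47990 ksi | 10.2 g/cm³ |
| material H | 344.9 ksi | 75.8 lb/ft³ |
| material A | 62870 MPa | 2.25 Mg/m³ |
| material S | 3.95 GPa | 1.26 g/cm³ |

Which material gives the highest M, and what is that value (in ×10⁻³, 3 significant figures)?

After converting to SI:
  material L: E = 11.80 GPa, ρ = 734.0 kg/m³
  material J: E = 351.5 GPa, ρ = 3812 kg/m³
  material U: E = 199.0 GPa, ρ = 7790 kg/m³
  material X: E = 330.9 GPa, ρ = 10200 kg/m³
  material H: E = 2.378 GPa, ρ = 1214 kg/m³
  material A: E = 62.87 GPa, ρ = 2250 kg/m³
  material S: E = 3.950 GPa, ρ = 1260 kg/m³
  material L: M = 3.10×10⁻³
  material J: M = 1.85×10⁻³
  material A: M = 1.77×10⁻³
  material S: M = 1.25×10⁻³
  material H: M = 1.10×10⁻³
  material U: M = 0.749×10⁻³
  material X: M = 0.678×10⁻³
Material L has the largest M.

material L, M = 3.10×10⁻³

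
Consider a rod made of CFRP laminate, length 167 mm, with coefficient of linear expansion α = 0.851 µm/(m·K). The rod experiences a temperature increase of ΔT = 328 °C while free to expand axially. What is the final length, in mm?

ΔL = α·L₀·ΔT = 0.851×10⁻⁶ × 167 mm × 328.0 K = 0.0466 mm.
L = L₀ + ΔL = 167 + 0.0466 = 167.05 mm.

167.05 mm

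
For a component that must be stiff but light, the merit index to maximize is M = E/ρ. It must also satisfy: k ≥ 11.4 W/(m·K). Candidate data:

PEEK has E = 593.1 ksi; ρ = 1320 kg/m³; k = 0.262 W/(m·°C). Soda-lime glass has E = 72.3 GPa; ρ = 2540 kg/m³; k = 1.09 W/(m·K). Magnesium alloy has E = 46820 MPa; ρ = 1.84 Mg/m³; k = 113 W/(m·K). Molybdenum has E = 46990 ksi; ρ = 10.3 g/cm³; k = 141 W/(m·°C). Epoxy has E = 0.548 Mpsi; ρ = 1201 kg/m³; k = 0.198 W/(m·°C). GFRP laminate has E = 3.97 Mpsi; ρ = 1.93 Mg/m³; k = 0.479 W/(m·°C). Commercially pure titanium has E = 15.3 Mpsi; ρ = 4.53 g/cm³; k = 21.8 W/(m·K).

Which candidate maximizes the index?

Screen on constraints: k ≥ 11.4 W/(m·K). Survivors: magnesium alloy, molybdenum, commercially pure titanium.
In SI units:
  magnesium alloy: E = 46.82 GPa, ρ = 1840 kg/m³
  molybdenum: E = 324.0 GPa, ρ = 10300 kg/m³
  commercially pure titanium: E = 105.5 GPa, ρ = 4530 kg/m³
  molybdenum: M = 31.5 MN·m/kg
  magnesium alloy: M = 25.4 MN·m/kg
  commercially pure titanium: M = 23.3 MN·m/kg
Highest index: molybdenum.

molybdenum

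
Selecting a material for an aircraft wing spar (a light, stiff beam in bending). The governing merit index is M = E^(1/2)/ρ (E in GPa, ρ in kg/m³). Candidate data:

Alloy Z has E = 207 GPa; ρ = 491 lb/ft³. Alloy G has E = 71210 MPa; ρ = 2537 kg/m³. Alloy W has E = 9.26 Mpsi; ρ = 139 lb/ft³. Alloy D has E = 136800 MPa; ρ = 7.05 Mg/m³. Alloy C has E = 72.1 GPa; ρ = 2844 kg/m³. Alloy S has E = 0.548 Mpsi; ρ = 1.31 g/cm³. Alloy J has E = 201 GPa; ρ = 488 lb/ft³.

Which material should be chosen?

Convert each candidate to consistent units, then evaluate M:
  alloy Z: E = 207.0 GPa, ρ = 7865 kg/m³
  alloy G: E = 71.21 GPa, ρ = 2537 kg/m³
  alloy W: E = 63.85 GPa, ρ = 2227 kg/m³
  alloy D: E = 136.8 GPa, ρ = 7050 kg/m³
  alloy C: E = 72.10 GPa, ρ = 2844 kg/m³
  alloy S: E = 3.778 GPa, ρ = 1310 kg/m³
  alloy J: E = 201.0 GPa, ρ = 7817 kg/m³
  alloy W: M = 3.59×10⁻³
  alloy G: M = 3.33×10⁻³
  alloy C: M = 2.99×10⁻³
  alloy Z: M = 1.83×10⁻³
  alloy J: M = 1.81×10⁻³
  alloy D: M = 1.66×10⁻³
  alloy S: M = 1.48×10⁻³
Highest index: alloy W.

alloy W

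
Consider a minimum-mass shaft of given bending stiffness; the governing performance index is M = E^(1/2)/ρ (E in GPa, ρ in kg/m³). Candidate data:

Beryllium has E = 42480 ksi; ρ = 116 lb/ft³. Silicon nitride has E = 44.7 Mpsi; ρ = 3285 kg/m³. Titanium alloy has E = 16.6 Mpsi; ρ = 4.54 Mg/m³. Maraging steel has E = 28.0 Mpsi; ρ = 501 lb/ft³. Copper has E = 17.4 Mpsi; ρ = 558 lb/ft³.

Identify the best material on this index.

Convert each candidate to consistent units, then evaluate M:
  beryllium: E = 292.9 GPa, ρ = 1858 kg/m³
  silicon nitride: E = 308.2 GPa, ρ = 3285 kg/m³
  titanium alloy: E = 114.5 GPa, ρ = 4540 kg/m³
  maraging steel: E = 193.1 GPa, ρ = 8025 kg/m³
  copper: E = 120.0 GPa, ρ = 8938 kg/m³
  beryllium: M = 9.21×10⁻³
  silicon nitride: M = 5.34×10⁻³
  titanium alloy: M = 2.36×10⁻³
  maraging steel: M = 1.73×10⁻³
  copper: M = 1.23×10⁻³
The maximum is for beryllium.

beryllium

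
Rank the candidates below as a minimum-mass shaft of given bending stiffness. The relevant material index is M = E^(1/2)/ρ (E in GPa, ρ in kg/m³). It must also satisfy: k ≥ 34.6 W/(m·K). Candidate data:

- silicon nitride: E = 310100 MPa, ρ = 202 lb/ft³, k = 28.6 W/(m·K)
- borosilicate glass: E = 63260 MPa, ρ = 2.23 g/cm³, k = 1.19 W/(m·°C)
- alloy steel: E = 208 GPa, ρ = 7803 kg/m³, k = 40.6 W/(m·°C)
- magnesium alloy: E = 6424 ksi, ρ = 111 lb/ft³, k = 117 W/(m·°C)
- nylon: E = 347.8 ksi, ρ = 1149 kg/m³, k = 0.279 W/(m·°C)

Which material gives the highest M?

Screen on constraints: k ≥ 34.6 W/(m·K). Survivors: alloy steel, magnesium alloy.
Putting every candidate on a common basis:
  alloy steel: E = 208.0 GPa, ρ = 7803 kg/m³
  magnesium alloy: E = 44.29 GPa, ρ = 1778 kg/m³
  magnesium alloy: M = 3.74×10⁻³
  alloy steel: M = 1.85×10⁻³
Magnesium alloy ranks first.

magnesium alloy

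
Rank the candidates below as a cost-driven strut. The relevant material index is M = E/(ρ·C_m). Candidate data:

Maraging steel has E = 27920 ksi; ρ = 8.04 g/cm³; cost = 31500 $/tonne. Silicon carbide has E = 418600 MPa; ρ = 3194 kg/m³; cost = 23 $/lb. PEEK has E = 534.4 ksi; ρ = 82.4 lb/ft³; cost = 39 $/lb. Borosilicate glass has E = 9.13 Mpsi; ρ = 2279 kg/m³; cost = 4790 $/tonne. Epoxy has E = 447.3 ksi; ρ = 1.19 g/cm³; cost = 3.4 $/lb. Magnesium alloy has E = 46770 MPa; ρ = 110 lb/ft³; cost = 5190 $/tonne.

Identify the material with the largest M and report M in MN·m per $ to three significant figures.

In SI units:
  maraging steel: E = 192.5 GPa, ρ = 8040 kg/m³, cost = 31.50 $/kg
  silicon carbide: E = 418.6 GPa, ρ = 3194 kg/m³, cost = 50.71 $/kg
  PEEK: E = 3.685 GPa, ρ = 1320 kg/m³, cost = 85.98 $/kg
  borosilicate glass: E = 62.95 GPa, ρ = 2279 kg/m³, cost = 4.790 $/kg
  epoxy: E = 3.084 GPa, ρ = 1190 kg/m³, cost = 7.496 $/kg
  magnesium alloy: E = 46.77 GPa, ρ = 1762 kg/m³, cost = 5.190 $/kg
  borosilicate glass: M = 5.77 MN·m per $
  magnesium alloy: M = 5.11 MN·m per $
  silicon carbide: M = 2.58 MN·m per $
  maraging steel: M = 0.760 MN·m per $
  epoxy: M = 0.346 MN·m per $
  PEEK: M = 0.0325 MN·m per $
Highest index: borosilicate glass.

borosilicate glass, M = 5.77 MN·m per $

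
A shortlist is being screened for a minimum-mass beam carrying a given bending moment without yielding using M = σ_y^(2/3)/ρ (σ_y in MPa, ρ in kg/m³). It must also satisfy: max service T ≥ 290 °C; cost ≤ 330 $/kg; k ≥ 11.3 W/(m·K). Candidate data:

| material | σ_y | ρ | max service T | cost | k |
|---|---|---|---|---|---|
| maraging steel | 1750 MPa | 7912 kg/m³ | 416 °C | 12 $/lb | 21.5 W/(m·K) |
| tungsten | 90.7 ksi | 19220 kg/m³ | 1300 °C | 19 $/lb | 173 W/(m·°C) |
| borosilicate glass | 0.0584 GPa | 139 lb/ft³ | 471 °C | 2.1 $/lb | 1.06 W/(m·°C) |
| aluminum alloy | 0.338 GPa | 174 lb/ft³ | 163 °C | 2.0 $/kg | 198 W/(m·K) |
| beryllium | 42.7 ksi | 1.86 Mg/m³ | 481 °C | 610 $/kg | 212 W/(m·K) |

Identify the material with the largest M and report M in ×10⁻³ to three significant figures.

Screen on constraints: max service T ≥ 290 °C; cost ≤ 330 $/kg; k ≥ 11.3 W/(m·K). Survivors: maraging steel, tungsten.
In SI units:
  maraging steel: σ_y = 1750 MPa, ρ = 7912 kg/m³
  tungsten: σ_y = 625.4 MPa, ρ = 19220 kg/m³
  maraging steel: M = 18.4×10⁻³
  tungsten: M = 3.80×10⁻³
Maraging steel ranks first.

maraging steel, M = 18.4×10⁻³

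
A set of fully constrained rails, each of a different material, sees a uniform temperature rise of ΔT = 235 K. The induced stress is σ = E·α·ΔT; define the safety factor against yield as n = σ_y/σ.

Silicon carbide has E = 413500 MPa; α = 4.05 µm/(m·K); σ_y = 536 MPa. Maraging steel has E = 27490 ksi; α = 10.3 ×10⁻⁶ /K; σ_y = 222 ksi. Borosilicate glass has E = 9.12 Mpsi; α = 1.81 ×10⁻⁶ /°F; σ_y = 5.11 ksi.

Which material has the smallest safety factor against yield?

With everything in SI (GPa, ×10⁻⁶/K, MPa):
  silicon carbide: E = 413.5, α = 4.05, σ_y = 536.0 → σ = 394 MPa, n = 1.36
  maraging steel: E = 189.5, α = 10.3, σ_y = 1531 → σ = 459 MPa, n = 3.34
  borosilicate glass: E = 62.88, α = 3.26, σ_y = 35.23 → σ = 48.1 MPa, n = 0.732
The minimum is borosilicate glass at n = 0.732.

borosilicate glass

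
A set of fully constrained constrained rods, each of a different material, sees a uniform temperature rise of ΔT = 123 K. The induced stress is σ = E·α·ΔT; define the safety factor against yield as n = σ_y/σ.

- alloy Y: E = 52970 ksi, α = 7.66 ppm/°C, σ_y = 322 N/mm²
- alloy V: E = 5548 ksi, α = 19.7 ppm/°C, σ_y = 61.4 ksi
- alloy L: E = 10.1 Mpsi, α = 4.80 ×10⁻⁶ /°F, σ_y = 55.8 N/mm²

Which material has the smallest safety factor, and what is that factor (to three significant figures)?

With everything in SI (GPa, ×10⁻⁶/K, MPa):
  alloy Y: E = 365.2, α = 7.66, σ_y = 322.0 → σ = 344 MPa, n = 0.936
  alloy V: E = 38.25, α = 19.7, σ_y = 423.3 → σ = 92.7 MPa, n = 4.57
  alloy L: E = 69.64, α = 8.64, σ_y = 55.80 → σ = 74.0 MPa, n = 0.754
Alloy L has the lowest safety factor, n = 0.754.

alloy L, n = 0.754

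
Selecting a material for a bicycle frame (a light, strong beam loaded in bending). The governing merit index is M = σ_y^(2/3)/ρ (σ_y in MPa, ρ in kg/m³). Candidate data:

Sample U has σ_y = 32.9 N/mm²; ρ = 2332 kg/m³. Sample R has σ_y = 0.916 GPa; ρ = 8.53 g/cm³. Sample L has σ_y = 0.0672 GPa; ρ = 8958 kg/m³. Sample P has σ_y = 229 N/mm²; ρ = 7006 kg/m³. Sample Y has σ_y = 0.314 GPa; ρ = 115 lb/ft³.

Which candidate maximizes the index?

sample Y

After converting to SI:
  sample U: σ_y = 32.90 MPa, ρ = 2332 kg/m³
  sample R: σ_y = 916.0 MPa, ρ = 8530 kg/m³
  sample L: σ_y = 67.20 MPa, ρ = 8958 kg/m³
  sample P: σ_y = 229.0 MPa, ρ = 7006 kg/m³
  sample Y: σ_y = 314.0 MPa, ρ = 1842 kg/m³
  sample Y: M = 25.1×10⁻³
  sample R: M = 11.1×10⁻³
  sample P: M = 5.34×10⁻³
  sample U: M = 4.40×10⁻³
  sample L: M = 1.85×10⁻³
Sample Y ranks first.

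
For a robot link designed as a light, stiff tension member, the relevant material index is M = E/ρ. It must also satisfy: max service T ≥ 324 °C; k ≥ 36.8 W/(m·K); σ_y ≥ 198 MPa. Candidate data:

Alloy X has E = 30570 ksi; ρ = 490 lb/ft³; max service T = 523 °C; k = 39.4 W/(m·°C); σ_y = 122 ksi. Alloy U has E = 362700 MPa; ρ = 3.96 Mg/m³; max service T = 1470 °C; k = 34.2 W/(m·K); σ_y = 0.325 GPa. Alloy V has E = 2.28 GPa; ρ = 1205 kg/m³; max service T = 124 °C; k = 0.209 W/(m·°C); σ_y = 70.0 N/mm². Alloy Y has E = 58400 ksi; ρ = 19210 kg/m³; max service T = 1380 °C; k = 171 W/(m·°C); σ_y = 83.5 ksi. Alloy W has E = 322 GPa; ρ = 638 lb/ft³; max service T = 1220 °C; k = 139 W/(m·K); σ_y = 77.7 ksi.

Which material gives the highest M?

Screen on constraints: max service T ≥ 324 °C; k ≥ 36.8 W/(m·K); σ_y ≥ 198 MPa. Survivors: alloy X, alloy Y, alloy W.
Putting every candidate on a common basis:
  alloy X: E = 210.8 GPa, ρ = 7849 kg/m³
  alloy Y: E = 402.7 GPa, ρ = 19210 kg/m³
  alloy W: E = 322.0 GPa, ρ = 10220 kg/m³
  alloy W: M = 31.5 MN·m/kg
  alloy X: M = 26.9 MN·m/kg
  alloy Y: M = 21.0 MN·m/kg
Highest index: alloy W.

alloy W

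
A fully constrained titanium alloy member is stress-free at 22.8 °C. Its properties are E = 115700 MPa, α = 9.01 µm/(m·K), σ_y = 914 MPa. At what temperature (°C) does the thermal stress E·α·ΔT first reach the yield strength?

900 °C

E = 115700 MPa = 115.7 GPa.
E·α·ΔT = 914.0 MPa ⇒ ΔT = 914.0 / (115.7×10³ × 9.01×10⁻⁶) = 876.8 K.
T = 22.8 + 876.8 = 899.6 °C.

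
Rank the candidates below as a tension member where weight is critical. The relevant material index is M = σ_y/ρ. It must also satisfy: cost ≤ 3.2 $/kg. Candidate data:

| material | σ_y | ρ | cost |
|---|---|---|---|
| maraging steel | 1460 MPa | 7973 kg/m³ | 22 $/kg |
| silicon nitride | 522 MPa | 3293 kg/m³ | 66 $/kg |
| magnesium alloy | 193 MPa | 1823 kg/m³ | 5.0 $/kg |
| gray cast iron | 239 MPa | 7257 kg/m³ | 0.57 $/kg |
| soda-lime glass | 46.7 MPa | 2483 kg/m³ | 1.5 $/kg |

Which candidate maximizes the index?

gray cast iron

Screen on constraints: cost ≤ 3.2 $/kg. Survivors: gray cast iron, soda-lime glass.
Computing M directly (units already consistent):
  gray cast iron: M = 32.9 kN·m/kg
  soda-lime glass: M = 18.8 kN·m/kg
The maximum is for gray cast iron.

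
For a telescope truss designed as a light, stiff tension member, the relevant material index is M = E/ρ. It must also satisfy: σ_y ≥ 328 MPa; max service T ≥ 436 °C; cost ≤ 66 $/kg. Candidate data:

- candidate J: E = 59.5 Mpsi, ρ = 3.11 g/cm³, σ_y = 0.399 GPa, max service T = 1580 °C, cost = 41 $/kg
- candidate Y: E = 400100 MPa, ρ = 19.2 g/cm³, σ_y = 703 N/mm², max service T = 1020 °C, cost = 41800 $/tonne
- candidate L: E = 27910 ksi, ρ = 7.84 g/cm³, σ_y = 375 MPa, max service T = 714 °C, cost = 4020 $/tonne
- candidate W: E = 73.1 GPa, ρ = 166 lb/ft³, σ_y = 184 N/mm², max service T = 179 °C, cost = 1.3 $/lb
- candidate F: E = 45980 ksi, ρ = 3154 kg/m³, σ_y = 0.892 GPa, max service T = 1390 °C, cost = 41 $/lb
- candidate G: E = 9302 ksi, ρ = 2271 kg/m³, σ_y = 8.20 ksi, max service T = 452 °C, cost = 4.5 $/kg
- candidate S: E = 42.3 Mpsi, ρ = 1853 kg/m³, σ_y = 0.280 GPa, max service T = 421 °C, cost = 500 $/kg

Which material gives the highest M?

candidate J

Screen on constraints: σ_y ≥ 328 MPa; max service T ≥ 436 °C; cost ≤ 66 $/kg. Survivors: candidate J, candidate Y, candidate L.
In SI units:
  candidate J: E = 410.2 GPa, ρ = 3110 kg/m³
  candidate Y: E = 400.1 GPa, ρ = 19200 kg/m³
  candidate L: E = 192.4 GPa, ρ = 7840 kg/m³
  candidate J: M = 132 MN·m/kg
  candidate L: M = 24.5 MN·m/kg
  candidate Y: M = 20.8 MN·m/kg
Highest index: candidate J.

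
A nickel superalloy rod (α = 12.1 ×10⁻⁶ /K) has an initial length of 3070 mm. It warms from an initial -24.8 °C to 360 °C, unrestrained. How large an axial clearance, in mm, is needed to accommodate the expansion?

ΔT = 360 − (-24.8) = 384.8 K.
ΔL = α·L₀·ΔT = 12.1×10⁻⁶ × 3070 mm × 384.8 K = 14.3 mm.

14.3 mm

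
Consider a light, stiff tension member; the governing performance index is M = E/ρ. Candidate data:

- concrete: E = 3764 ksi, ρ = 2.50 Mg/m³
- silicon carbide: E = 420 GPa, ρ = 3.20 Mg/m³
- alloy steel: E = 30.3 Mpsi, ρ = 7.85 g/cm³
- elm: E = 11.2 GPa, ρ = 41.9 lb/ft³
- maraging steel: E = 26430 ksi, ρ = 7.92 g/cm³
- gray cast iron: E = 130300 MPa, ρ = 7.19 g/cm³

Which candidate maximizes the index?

Convert each candidate to consistent units, then evaluate M:
  concrete: E = 25.95 GPa, ρ = 2500 kg/m³
  silicon carbide: E = 420.0 GPa, ρ = 3200 kg/m³
  alloy steel: E = 208.9 GPa, ρ = 7850 kg/m³
  elm: E = 11.20 GPa, ρ = 671.2 kg/m³
  maraging steel: E = 182.2 GPa, ρ = 7920 kg/m³
  gray cast iron: E = 130.3 GPa, ρ = 7190 kg/m³
  silicon carbide: M = 131 MN·m/kg
  alloy steel: M = 26.6 MN·m/kg
  maraging steel: M = 23.0 MN·m/kg
  gray cast iron: M = 18.1 MN·m/kg
  elm: M = 16.7 MN·m/kg
  concrete: M = 10.4 MN·m/kg
The maximum is for silicon carbide.

silicon carbide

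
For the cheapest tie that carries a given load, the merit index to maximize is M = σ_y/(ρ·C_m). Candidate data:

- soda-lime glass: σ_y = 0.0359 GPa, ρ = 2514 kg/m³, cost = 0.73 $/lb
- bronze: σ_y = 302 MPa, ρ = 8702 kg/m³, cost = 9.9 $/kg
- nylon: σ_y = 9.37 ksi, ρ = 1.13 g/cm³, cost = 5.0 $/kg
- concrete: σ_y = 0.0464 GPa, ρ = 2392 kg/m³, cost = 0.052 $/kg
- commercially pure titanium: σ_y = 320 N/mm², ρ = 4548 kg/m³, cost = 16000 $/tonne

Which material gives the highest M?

Putting every candidate on a common basis:
  soda-lime glass: σ_y = 35.90 MPa, ρ = 2514 kg/m³, cost = 1.609 $/kg
  bronze: σ_y = 302.0 MPa, ρ = 8702 kg/m³, cost = 9.900 $/kg
  nylon: σ_y = 64.60 MPa, ρ = 1130 kg/m³, cost = 5.000 $/kg
  concrete: σ_y = 46.40 MPa, ρ = 2392 kg/m³, cost = 0.05200 $/kg
  commercially pure titanium: σ_y = 320.0 MPa, ρ = 4548 kg/m³, cost = 16.00 $/kg
  concrete: M = 373 kN·m per $
  nylon: M = 11.4 kN·m per $
  soda-lime glass: M = 8.87 kN·m per $
  commercially pure titanium: M = 4.40 kN·m per $
  bronze: M = 3.51 kN·m per $
The maximum is for concrete.

concrete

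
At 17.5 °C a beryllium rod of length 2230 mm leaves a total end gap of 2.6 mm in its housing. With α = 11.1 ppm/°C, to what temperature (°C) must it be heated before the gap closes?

α·L₀·ΔT = 2.6 mm ⇒ ΔT = 2.6 / (11.1×10⁻⁶ × 2230.0) = 105.0 K.
T = 17.5 + 105.0 = 122.5 °C.

123 °C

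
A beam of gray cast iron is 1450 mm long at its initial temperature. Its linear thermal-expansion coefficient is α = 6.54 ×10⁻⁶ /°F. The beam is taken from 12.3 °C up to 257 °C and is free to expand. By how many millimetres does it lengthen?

4.18 mm

Convert α: 6.54×10⁻⁶/°F × (9/5) = 11.8×10⁻⁶/K.
ΔT = 257 − 12.3 = 244.7 K.
ΔL = α·L₀·ΔT = 11.8×10⁻⁶ × 1450 mm × 244.7 K = 4.18 mm.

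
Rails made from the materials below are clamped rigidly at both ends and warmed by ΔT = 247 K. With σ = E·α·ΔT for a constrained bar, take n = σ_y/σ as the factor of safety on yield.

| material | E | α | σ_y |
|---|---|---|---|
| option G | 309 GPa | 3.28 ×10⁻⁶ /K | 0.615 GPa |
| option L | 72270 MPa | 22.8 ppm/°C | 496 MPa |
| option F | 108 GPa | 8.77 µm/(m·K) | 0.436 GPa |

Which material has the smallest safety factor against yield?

option L

With everything in SI (GPa, ×10⁻⁶/K, MPa):
  option G: E = 309.0, α = 3.28, σ_y = 615.0 → σ = 250 MPa, n = 2.46
  option L: E = 72.27, α = 22.8, σ_y = 496.0 → σ = 407 MPa, n = 1.22
  option F: E = 108.0, α = 8.77, σ_y = 436.0 → σ = 234 MPa, n = 1.86
Option L has the lowest safety factor, n = 1.22.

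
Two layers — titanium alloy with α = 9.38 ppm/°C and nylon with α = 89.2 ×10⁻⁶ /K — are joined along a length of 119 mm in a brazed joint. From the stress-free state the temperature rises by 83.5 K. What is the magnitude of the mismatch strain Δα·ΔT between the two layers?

Δα = |9.38 − 89.2|×10⁻⁶/K = 79.8×10⁻⁶/K.
Mismatch strain = Δα·ΔT = 79.8×10⁻⁶ × 83.5 = 6.66×10⁻³.

6.66×10⁻³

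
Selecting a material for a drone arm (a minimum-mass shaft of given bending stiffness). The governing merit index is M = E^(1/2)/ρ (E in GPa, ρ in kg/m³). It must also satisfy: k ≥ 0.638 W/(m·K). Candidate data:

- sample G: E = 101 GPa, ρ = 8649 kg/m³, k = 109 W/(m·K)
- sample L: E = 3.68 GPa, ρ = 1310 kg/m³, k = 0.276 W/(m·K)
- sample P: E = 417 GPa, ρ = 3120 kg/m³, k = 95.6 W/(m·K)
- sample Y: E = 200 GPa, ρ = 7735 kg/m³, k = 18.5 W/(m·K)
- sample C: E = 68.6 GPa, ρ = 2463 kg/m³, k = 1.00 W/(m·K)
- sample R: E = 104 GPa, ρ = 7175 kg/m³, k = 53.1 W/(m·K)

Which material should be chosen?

Screen on constraints: k ≥ 0.638 W/(m·K). Survivors: sample G, sample P, sample Y, sample C, sample R.
Computing M directly (units already consistent):
  sample P: M = 6.55×10⁻³
  sample C: M = 3.36×10⁻³
  sample Y: M = 1.83×10⁻³
  sample R: M = 1.42×10⁻³
  sample G: M = 1.16×10⁻³
Highest index: sample P.

sample P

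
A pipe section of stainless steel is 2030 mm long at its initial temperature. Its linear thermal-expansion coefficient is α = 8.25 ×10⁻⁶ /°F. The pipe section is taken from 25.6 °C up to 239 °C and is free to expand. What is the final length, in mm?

Convert α: 8.25×10⁻⁶/°F × (9/5) = 14.8×10⁻⁶/K.
ΔT = 239 − 25.6 = 213.4 K.
ΔL = α·L₀·ΔT = 14.8×10⁻⁶ × 2030 mm × 213.4 K = 6.43 mm.
L = L₀ + ΔL = 2030 + 6.43 = 2036.4 mm.

2036.4 mm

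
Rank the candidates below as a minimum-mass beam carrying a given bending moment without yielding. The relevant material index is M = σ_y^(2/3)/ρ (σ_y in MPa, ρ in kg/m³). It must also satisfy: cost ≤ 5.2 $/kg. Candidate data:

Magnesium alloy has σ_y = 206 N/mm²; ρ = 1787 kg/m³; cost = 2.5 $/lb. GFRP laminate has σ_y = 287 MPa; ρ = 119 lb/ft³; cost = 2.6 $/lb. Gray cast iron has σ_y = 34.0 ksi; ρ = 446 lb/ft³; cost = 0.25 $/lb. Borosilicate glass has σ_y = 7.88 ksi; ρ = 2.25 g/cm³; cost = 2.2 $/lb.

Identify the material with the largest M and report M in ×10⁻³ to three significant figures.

Screen on constraints: cost ≤ 5.2 $/kg. Survivors: gray cast iron, borosilicate glass.
After converting to SI:
  gray cast iron: σ_y = 234.4 MPa, ρ = 7144 kg/m³
  borosilicate glass: σ_y = 54.33 MPa, ρ = 2250 kg/m³
  borosilicate glass: M = 6.38×10⁻³
  gray cast iron: M = 5.32×10⁻³
The maximum is for borosilicate glass.

borosilicate glass, M = 6.38×10⁻³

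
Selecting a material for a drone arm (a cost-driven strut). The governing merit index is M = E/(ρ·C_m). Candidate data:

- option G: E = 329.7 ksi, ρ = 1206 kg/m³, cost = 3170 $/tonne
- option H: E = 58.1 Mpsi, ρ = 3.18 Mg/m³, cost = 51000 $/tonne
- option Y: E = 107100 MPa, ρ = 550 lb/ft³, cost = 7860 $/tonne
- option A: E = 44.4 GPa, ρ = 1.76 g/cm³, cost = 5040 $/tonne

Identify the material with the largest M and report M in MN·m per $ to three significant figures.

In SI units:
  option G: E = 2.273 GPa, ρ = 1206 kg/m³, cost = 3.170 $/kg
  option H: E = 400.6 GPa, ρ = 3180 kg/m³, cost = 51.00 $/kg
  option Y: E = 107.1 GPa, ρ = 8810 kg/m³, cost = 7.860 $/kg
  option A: E = 44.40 GPa, ρ = 1760 kg/m³, cost = 5.040 $/kg
  option A: M = 5.01 MN·m per $
  option H: M = 2.47 MN·m per $
  option Y: M = 1.55 MN·m per $
  option G: M = 0.595 MN·m per $
Option A ranks first.

option A, M = 5.01 MN·m per $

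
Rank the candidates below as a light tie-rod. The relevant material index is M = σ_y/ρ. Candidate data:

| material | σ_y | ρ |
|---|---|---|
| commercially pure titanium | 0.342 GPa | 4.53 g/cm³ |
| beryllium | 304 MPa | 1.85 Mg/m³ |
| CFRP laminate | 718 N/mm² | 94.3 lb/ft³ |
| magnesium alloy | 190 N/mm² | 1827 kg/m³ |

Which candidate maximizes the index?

CFRP laminate

Convert each candidate to consistent units, then evaluate M:
  commercially pure titanium: σ_y = 342.0 MPa, ρ = 4530 kg/m³
  beryllium: σ_y = 304.0 MPa, ρ = 1850 kg/m³
  CFRP laminate: σ_y = 718.0 MPa, ρ = 1511 kg/m³
  magnesium alloy: σ_y = 190.0 MPa, ρ = 1827 kg/m³
  CFRP laminate: M = 475 kN·m/kg
  beryllium: M = 164 kN·m/kg
  magnesium alloy: M = 104 kN·m/kg
  commercially pure titanium: M = 75.5 kN·m/kg
The maximum is for CFRP laminate.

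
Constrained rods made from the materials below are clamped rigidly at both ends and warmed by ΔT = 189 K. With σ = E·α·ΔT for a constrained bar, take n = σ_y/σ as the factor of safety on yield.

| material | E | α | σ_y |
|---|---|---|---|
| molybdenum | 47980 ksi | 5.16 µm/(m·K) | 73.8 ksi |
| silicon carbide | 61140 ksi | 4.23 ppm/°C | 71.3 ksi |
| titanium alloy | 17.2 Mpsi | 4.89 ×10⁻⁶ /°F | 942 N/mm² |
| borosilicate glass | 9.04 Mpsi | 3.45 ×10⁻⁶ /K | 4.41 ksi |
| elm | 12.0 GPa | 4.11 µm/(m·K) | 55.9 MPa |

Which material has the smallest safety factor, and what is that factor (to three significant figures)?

Converting E to GPa, α to ×10⁻⁶/K, σ_y to MPa, then σ and n for each:
  molybdenum: E = 330.8, α = 5.16, σ_y = 508.8 → σ = 323 MPa, n = 1.58
  silicon carbide: E = 421.5, α = 4.23, σ_y = 491.6 → σ = 337 MPa, n = 1.46
  titanium alloy: E = 118.6, α = 8.80, σ_y = 942.0 → σ = 197 MPa, n = 4.77
  borosilicate glass: E = 62.33, α = 3.45, σ_y = 30.41 → σ = 40.6 MPa, n = 0.748
  elm: E = 12.00, α = 4.11, σ_y = 55.90 → σ = 9.32 MPa, n = 6.00
The minimum is borosilicate glass at n = 0.748.

borosilicate glass, n = 0.748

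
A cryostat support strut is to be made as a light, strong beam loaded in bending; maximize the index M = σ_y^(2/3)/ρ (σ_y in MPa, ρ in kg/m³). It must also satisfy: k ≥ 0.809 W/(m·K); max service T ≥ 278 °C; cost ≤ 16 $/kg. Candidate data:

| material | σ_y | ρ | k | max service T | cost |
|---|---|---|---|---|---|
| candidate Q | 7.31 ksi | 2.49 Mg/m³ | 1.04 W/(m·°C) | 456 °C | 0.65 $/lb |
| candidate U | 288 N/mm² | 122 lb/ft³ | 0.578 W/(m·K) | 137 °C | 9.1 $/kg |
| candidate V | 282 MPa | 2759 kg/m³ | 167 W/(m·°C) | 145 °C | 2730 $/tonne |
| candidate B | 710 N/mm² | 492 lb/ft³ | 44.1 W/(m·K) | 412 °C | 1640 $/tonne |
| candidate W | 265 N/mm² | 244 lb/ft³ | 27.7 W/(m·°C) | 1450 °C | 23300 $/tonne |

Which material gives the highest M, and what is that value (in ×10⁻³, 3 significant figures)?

Screen on constraints: k ≥ 0.809 W/(m·K); max service T ≥ 278 °C; cost ≤ 16 $/kg. Survivors: candidate Q, candidate B.
In SI units:
  candidate Q: σ_y = 50.40 MPa, ρ = 2490 kg/m³
  candidate B: σ_y = 710.0 MPa, ρ = 7881 kg/m³
  candidate B: M = 10.1×10⁻³
  candidate Q: M = 5.48×10⁻³
Highest index: candidate B.

candidate B, M = 10.1×10⁻³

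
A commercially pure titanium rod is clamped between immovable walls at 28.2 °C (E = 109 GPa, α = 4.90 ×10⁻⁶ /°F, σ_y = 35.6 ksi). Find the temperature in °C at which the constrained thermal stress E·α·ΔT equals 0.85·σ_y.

245 °C

α = 4.90×10⁻⁶/°F × 9/5 = 8.82×10⁻⁶/K.
σ_y = 35.6 ksi = 245.5 MPa.
E·α·ΔT = 208.6 MPa ⇒ ΔT = 208.6 / (109.0×10³ × 8.82×10⁻⁶) = 217.0 K.
T = 28.2 + 217.0 = 245.2 °C.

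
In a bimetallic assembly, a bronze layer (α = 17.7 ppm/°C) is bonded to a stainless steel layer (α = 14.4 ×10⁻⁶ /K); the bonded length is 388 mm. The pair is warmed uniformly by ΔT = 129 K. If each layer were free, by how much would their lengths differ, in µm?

165 µm

Δα = |17.7 − 14.4|×10⁻⁶/K = 3.30×10⁻⁶/K.
ΔL_mismatch = Δα·L·ΔT = 3.30×10⁻⁶ × 388.0 mm × 129.0 K = 165 µm.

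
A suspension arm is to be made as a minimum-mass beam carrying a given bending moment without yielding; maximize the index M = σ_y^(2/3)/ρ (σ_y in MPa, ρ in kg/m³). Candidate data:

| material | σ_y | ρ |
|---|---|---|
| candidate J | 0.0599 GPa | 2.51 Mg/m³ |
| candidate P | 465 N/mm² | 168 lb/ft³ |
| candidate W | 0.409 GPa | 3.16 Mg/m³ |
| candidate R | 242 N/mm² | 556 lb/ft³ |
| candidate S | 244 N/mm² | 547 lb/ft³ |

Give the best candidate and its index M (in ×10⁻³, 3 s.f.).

Putting every candidate on a common basis:
  candidate J: σ_y = 59.90 MPa, ρ = 2510 kg/m³
  candidate P: σ_y = 465.0 MPa, ρ = 2691 kg/m³
  candidate W: σ_y = 409.0 MPa, ρ = 3160 kg/m³
  candidate R: σ_y = 242.0 MPa, ρ = 8906 kg/m³
  candidate S: σ_y = 244.0 MPa, ρ = 8762 kg/m³
  candidate P: M = 22.3×10⁻³
  candidate W: M = 17.4×10⁻³
  candidate J: M = 6.10×10⁻³
  candidate S: M = 4.46×10⁻³
  candidate R: M = 4.36×10⁻³
Candidate P ranks first.

candidate P, M = 22.3×10⁻³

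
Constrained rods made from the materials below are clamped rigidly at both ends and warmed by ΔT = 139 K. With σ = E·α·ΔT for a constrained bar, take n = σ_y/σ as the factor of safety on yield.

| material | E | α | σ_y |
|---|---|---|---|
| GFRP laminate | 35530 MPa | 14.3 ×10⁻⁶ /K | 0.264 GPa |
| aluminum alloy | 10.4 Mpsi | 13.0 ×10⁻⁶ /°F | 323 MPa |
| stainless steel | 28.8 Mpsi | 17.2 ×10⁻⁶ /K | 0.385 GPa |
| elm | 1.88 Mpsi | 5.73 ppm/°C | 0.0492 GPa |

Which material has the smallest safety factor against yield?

Per material, after unit conversion:
  GFRP laminate: E = 35.53, α = 14.3, σ_y = 264.0 → σ = 70.6 MPa, n = 3.74
  aluminum alloy: E = 71.71, α = 23.4, σ_y = 323.0 → σ = 233 MPa, n = 1.38
  stainless steel: E = 198.6, α = 17.2, σ_y = 385.0 → σ = 475 MPa, n = 0.811
  elm: E = 12.96, α = 5.73, σ_y = 49.20 → σ = 10.3 MPa, n = 4.77
Stainless steel has the lowest safety factor, n = 0.811.

stainless steel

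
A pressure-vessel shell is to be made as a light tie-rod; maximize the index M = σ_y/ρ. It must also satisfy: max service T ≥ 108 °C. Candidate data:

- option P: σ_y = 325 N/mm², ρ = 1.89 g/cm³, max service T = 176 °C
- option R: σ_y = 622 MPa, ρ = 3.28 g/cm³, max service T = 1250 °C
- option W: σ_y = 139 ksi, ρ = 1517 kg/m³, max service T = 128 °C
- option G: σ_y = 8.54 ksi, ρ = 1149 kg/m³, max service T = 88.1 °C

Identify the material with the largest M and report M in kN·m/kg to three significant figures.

Screen on constraints: max service T ≥ 108 °C. Survivors: option P, option R, option W.
Normalizing units and computing the index:
  option P: σ_y = 325.0 MPa, ρ = 1890 kg/m³
  option R: σ_y = 622.0 MPa, ρ = 3280 kg/m³
  option W: σ_y = 958.4 MPa, ρ = 1517 kg/m³
  option W: M = 632 kN·m/kg
  option R: M = 190 kN·m/kg
  option P: M = 172 kN·m/kg
The maximum is for option W.

option W, M = 632 kN·m/kg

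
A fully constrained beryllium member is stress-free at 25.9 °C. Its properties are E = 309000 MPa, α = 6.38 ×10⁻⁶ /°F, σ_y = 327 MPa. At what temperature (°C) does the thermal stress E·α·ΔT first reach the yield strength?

E = 309000 MPa = 309.0 GPa.
α = 6.38×10⁻⁶/°F × 9/5 = 11.5×10⁻⁶/K.
E·α·ΔT = 327.0 MPa ⇒ ΔT = 327.0 / (309.0×10³ × 11.5×10⁻⁶) = 92.15 K.
T = 25.9 + 92.15 = 118.1 °C.

118 °C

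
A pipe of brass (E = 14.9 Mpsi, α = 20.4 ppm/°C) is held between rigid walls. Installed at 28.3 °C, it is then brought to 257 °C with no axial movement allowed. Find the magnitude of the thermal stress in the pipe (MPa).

479 MPa

E = 14.9 Mpsi = 102.7 GPa.
ΔT = 228.7 K. Constrained thermal stress σ = E·α·ΔT = 102.7×10³ MPa × 20.4×10⁻⁶ × 228.7 = 479 MPa (compressive).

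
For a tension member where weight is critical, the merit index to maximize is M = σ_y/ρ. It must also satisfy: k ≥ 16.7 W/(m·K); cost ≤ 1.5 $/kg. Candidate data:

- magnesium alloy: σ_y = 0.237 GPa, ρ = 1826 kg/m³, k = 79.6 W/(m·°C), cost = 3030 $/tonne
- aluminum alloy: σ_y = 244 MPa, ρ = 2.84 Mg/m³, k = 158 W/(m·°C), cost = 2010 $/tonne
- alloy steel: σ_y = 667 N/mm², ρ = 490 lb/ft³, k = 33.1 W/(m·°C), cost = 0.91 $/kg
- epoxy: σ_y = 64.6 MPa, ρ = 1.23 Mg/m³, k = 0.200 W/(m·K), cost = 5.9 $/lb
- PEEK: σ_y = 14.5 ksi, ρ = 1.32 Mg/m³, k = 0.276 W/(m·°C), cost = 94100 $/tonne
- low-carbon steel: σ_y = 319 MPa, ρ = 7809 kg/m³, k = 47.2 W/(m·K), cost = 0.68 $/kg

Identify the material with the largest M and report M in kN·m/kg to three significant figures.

alloy steel, M = 85.0 kN·m/kg

Screen on constraints: k ≥ 16.7 W/(m·K); cost ≤ 1.5 $/kg. Survivors: alloy steel, low-carbon steel.
After converting to SI:
  alloy steel: σ_y = 667.0 MPa, ρ = 7849 kg/m³
  low-carbon steel: σ_y = 319.0 MPa, ρ = 7809 kg/m³
  alloy steel: M = 85.0 kN·m/kg
  low-carbon steel: M = 40.9 kN·m/kg
Alloy steel ranks first.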